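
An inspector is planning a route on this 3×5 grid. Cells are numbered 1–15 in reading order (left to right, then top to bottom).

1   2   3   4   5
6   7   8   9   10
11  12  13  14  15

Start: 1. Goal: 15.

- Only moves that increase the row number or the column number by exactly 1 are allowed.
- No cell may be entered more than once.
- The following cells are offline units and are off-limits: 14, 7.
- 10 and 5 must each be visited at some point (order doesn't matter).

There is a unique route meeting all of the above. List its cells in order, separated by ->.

Moves only go right or down, so the column and row indices never decrease.
Route from 1: 4× right (reaching 5), 2× down (reaching 15) — 6 moves in all.
Check: all required cells visited.

1 -> 2 -> 3 -> 4 -> 5 -> 10 -> 15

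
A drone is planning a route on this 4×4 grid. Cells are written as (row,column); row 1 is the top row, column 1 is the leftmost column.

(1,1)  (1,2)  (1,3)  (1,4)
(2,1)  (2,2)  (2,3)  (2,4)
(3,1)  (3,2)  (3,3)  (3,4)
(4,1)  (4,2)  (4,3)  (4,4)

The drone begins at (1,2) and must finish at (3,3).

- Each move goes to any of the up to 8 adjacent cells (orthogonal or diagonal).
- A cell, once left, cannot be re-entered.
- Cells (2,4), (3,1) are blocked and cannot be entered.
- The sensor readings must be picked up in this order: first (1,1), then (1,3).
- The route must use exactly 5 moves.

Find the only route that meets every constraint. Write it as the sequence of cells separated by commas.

(1,2), (1,1), (2,2), (1,3), (2,3), (3,3)

The waypoints must appear in the order (1,1), (1,3), with no cell reused.
Route from (1,2): left 1 to (1,1), down-right 1 to (2,2), up-right 1 to (1,3), down 2 to (3,3) — 5 moves in all.
Check: order respected ((1,1) at step 1, (1,3) at step 3); 5 moves as required.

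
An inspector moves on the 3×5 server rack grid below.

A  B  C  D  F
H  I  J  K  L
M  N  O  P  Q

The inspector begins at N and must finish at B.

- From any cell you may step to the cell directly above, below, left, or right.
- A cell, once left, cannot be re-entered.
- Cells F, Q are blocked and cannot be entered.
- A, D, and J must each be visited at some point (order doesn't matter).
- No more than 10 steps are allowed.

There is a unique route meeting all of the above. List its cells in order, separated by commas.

N, O, P, K, D, C, J, I, H, A, B

The 10-move cap with required stops at A, D, J leaves no slack for detours.
Route from N: 2× right (reaching P), 2× up (reaching D), left to C, down to J, 2× left (reaching H), up to A, right to B — 10 moves in all.
Check: all required cells visited; 10 ≤ 10 moves.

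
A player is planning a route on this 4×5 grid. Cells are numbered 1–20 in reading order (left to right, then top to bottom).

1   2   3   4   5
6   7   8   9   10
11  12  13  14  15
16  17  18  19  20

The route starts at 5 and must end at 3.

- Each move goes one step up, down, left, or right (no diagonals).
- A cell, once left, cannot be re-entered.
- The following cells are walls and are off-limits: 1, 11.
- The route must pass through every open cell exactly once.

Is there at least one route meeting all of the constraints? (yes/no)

no

Cell 6 has only one open neighbour but is neither the start nor the goal, so a Hamiltonian route would have to both enter and leave it through the same neighbour — impossible without revisiting.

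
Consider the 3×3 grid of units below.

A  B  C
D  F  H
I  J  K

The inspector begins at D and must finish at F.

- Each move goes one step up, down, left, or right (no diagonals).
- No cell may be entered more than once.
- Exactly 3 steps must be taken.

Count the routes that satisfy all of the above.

2

Need simple routes of exactly 3 moves from D to F (Manhattan distance 1, so 1 moves are spent on a detour and 1 undoing it).
Enumerating: D A B F | D I J F.
That gives 2 routes.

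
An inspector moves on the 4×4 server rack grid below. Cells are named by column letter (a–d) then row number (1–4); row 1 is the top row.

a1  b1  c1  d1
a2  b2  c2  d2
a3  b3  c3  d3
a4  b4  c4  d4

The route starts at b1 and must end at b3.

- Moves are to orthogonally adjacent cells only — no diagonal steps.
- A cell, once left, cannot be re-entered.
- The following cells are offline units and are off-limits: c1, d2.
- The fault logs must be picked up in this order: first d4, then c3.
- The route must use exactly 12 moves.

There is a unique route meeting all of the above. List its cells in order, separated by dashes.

The waypoints must appear in the order d4, c3, with no cell reused.
Route from b1: left to a1, 3× down (reaching a4), 3× right (reaching d4), up to d3, left to c3, up to c2, left to b2, down to b3 — 12 moves in all.
Check: order respected (d4 at step 7, c3 at step 9); 12 moves as required.

b1 - a1 - a2 - a3 - a4 - b4 - c4 - d4 - d3 - c3 - c2 - b2 - b3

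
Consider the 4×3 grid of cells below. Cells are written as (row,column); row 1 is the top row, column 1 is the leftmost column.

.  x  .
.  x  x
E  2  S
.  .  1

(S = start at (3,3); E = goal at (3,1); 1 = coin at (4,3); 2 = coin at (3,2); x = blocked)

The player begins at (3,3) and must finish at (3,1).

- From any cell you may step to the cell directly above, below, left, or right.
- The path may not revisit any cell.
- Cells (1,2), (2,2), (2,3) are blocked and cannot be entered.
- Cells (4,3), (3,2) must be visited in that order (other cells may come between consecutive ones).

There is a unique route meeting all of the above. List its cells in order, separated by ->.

The waypoints must appear in the order (4,3), (3,2), with no cell reused.
Route from (3,3): down to (4,3), left to (4,2), up to (3,2), left to (3,1) — 4 moves in all.
Check: order respected (1 at step 1, 2 at step 3).

(3,3) -> (4,3) -> (4,2) -> (3,2) -> (3,1)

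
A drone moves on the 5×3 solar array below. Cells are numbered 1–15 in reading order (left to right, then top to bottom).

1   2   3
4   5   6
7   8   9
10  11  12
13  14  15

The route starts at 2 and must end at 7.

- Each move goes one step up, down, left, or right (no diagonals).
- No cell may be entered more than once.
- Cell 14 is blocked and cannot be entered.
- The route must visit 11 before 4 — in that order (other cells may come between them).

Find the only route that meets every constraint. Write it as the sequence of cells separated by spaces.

2 3 6 9 12 11 8 5 4 7

The waypoints must appear in the order 11, 4, with no cell reused.
Route from 2: right 1 to 3, down 3 to 12, left 1 to 11, up 2 to 5, left 1 to 4, down 1 to 7 — 9 moves in all.
Check: order respected (11 at step 5, 4 at step 8).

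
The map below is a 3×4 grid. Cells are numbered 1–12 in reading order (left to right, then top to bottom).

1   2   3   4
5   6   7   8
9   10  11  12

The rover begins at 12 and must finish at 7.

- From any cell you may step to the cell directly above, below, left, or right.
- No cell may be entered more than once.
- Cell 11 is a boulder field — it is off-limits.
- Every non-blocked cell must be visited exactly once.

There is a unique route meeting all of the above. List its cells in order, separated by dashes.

Need to visit all 11 open cells exactly once, starting at 12 and ending at 7.
Cell 10 has only two open neighbours (6 and 9), so the path must pass straight through it: one of those is the cell it's entered from and the other is where it exits.
Route from 12: up 2 to 4, left 3 to 1, down 2 to 9, right 1 to 10, up 1 to 6, right 1 to 7 — 10 moves in all.
Check: all 11 open cells covered.

12 - 8 - 4 - 3 - 2 - 1 - 5 - 9 - 10 - 6 - 7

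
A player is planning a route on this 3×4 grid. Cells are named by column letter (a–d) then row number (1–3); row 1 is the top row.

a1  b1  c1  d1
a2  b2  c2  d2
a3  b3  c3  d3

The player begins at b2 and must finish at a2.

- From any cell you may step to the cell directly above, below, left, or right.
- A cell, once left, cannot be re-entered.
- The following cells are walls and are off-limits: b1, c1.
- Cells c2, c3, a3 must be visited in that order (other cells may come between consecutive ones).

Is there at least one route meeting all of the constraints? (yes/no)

One route that works: b2 → c2 → c3 → b3 → a3 → a2.

yes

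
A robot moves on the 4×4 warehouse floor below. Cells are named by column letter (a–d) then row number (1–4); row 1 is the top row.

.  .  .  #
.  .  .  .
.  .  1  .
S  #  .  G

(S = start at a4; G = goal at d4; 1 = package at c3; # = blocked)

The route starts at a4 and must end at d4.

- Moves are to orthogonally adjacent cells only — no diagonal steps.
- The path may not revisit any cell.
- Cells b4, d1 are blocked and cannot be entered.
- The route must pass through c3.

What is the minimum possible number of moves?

5

Any route passes through c3 somewhere between a4 and d4. Summing Manhattan distances along the two legs (a4 → c3 → d4) gives a lower bound of 3 + 2 = 5 moves.
A route of 5 moves achieves this: a4 → a3 → b3 → c3 → c4 → d4.
Since 5 matches the lower bound, it is optimal.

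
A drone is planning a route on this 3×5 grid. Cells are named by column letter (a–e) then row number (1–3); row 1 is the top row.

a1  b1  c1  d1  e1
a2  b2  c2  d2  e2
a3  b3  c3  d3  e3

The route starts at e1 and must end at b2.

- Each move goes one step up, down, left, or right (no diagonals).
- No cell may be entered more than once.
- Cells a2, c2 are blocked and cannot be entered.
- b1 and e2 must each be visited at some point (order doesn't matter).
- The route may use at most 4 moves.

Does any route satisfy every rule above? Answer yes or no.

no

Even ignoring the no-revisit rule, getting from e1 to b2, taking the cheapest ordering e1 → e2 → b1 → b2 needs at least 1 + 4 + 1 = 6 moves (Manhattan distance per leg), which exceeds the 4-move limit.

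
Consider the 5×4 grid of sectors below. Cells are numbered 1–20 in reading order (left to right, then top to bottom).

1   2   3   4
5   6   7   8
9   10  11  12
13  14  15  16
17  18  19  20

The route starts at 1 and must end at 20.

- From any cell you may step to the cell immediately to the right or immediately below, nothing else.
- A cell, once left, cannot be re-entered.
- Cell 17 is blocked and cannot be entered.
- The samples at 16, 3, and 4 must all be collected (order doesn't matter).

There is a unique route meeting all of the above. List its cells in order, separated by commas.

Moves only go right or down, so the column and row indices never decrease.
Route from 1: right 3 to 4, down 4 to 20 — 7 moves in all.
Check: all required cells visited.

1, 2, 3, 4, 8, 12, 16, 20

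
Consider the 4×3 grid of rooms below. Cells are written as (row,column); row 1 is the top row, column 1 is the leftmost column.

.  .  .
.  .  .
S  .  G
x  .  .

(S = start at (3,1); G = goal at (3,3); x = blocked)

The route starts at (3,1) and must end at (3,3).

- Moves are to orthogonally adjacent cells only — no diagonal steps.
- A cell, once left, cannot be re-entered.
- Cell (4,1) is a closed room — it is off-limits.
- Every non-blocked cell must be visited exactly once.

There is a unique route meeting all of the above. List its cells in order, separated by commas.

(3,1), (2,1), (1,1), (1,2), (1,3), (2,3), (2,2), (3,2), (4,2), (4,3), (3,3)

Need to visit all 11 open cells exactly once, starting at (3,1) and ending at (3,3).
Cell (1,3) has only two open neighbours ((2,3) and (1,2)), so the path must pass straight through it: one of those is the cell it's entered from and the other is where it exits.
Route from (3,1): up 2 to (1,1), right 2 to (1,3), down 1 to (2,3), left 1 to (2,2), down 2 to (4,2), right 1 to (4,3), up 1 to (3,3) — 10 moves in all.
Check: all 11 open cells covered.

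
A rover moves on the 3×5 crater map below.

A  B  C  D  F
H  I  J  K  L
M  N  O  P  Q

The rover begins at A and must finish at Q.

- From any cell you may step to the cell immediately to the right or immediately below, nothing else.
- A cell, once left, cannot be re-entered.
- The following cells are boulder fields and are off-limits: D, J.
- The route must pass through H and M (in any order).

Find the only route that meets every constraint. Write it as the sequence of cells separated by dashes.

Moves only go right or down, so the column and row indices never decrease.
Route from A: 2× down (reaching M), 4× right (reaching Q) — 6 moves in all.
Check: all required cells visited.

A - H - M - N - O - P - Q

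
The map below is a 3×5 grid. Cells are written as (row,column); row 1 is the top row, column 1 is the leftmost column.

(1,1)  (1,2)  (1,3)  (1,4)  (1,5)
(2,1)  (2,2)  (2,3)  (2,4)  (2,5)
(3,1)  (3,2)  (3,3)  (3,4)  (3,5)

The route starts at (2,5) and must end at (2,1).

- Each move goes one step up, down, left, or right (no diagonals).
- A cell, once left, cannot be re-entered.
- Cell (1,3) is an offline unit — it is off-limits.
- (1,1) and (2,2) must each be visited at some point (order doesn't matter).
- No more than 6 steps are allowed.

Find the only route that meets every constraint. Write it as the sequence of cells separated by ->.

(2,5) -> (2,4) -> (2,3) -> (2,2) -> (1,2) -> (1,1) -> (2,1)

The 6-move cap with required stops at (1,1), (2,2) leaves no slack for detours.
Route from (2,5): 3× left (reaching (2,2)), up to (1,2), left to (1,1), down to (2,1) — 6 moves in all.
Check: all required cells visited; 6 ≤ 6 moves.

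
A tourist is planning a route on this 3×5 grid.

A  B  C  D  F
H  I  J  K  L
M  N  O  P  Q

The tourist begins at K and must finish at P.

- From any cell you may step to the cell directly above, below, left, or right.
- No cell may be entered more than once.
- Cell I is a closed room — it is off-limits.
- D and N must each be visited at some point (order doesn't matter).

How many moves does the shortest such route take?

9

Any route passes through D and N in some order between K and P. Summing Manhattan distances along each leg and taking the cheapest ordering (K → D → N → P) gives a lower bound of 1 + 4 + 2 = 7 moves.
The shortest route satisfying every rule uses 9 moves: K → D → C → B → A → H → M → N → O → P.
The no-revisit rule (legs can't share cells) pushes the minimum above the 7-move bound; an exhaustive check rules out every length from 7 to 8, leaving 9 as the minimum.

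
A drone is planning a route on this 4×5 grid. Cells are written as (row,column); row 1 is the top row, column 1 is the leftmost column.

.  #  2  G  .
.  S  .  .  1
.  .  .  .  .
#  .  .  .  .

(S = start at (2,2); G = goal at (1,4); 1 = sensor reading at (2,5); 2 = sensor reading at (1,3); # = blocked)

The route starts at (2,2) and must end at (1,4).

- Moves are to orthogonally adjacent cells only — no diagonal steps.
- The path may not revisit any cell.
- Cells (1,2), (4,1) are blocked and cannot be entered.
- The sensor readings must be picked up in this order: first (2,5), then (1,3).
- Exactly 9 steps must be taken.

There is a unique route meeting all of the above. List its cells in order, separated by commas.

The waypoints must appear in the order (2,5), (1,3), with no cell reused.
Route from (2,2): down to (3,2), 3× right (reaching (3,5)), up to (2,5), 2× left (reaching (2,3)), up to (1,3), right to (1,4) — 9 moves in all.
Check: order respected (1 at step 5, 2 at step 8); 9 moves as required.

(2,2), (3,2), (3,3), (3,4), (3,5), (2,5), (2,4), (2,3), (1,3), (1,4)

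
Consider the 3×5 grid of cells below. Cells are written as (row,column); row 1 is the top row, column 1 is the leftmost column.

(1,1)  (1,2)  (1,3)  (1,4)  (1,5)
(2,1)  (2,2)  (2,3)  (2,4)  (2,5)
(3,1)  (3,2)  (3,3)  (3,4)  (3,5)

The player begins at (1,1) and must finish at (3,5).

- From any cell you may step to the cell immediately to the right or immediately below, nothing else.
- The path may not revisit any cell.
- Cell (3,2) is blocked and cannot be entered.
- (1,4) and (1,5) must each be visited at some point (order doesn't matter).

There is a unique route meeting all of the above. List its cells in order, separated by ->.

(1,1) -> (1,2) -> (1,3) -> (1,4) -> (1,5) -> (2,5) -> (3,5)

Moves only go right or down, so the column and row indices never decrease.
Route from (1,1): right 4 to (1,5), down 2 to (3,5) — 6 moves in all.
Check: all required cells visited.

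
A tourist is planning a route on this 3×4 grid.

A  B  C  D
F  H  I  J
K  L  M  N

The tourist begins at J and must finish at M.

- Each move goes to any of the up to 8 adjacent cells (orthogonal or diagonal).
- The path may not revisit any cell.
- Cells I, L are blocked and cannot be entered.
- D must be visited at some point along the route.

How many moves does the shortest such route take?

Any route passes through D somewhere between J and M. Summing Chebyshev distances along the two legs (J → D → M) gives a lower bound of 1 + 2 = 3 moves.
The shortest route satisfying every rule uses 4 moves: J → D → C → H → M.
The no-revisit rule (legs can't share cells) pushes the minimum above the 3-move bound; an exhaustive check rules out every length from 3 to 3, leaving 4 as the minimum.

4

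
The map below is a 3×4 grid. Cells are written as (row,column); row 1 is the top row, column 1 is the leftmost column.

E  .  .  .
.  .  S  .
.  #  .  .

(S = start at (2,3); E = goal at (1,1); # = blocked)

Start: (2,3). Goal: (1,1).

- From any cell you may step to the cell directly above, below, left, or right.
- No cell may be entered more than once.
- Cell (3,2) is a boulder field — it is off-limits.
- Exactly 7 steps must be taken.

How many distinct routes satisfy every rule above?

2

Need simple routes of exactly 7 moves from (2,3) to (1,1) (Manhattan distance 3, so 2 moves are spent on a detour and 2 undoing it).
Enumerating: (2,3) (3,3) (3,4) (2,4) (1,4) (1,3) (1,2) (1,1) | (2,3) (2,4) (1,4) (1,3) (1,2) (2,2) (2,1) (1,1).
That gives 2 routes.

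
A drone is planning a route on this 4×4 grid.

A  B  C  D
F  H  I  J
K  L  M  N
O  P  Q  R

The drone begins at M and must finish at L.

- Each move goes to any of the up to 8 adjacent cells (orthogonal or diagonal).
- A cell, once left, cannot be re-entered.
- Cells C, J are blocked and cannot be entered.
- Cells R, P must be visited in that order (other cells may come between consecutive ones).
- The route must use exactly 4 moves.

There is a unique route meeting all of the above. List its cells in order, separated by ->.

The waypoints must appear in the order R, P, with no cell reused.
Route from M: down-right 1 to R, left 2 to P, up 1 to L — 4 moves in all.
Check: order respected (R at step 1, P at step 3); 4 moves as required.

M -> R -> Q -> P -> L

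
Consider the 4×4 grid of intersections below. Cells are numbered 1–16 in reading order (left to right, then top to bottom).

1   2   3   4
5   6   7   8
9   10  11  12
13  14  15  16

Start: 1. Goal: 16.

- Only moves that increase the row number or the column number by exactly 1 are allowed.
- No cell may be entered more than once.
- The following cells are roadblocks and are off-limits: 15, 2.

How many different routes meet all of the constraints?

4

A right/down-only route from 1 to 16 makes exactly 3 down-moves and 3 right-moves in some order.
With no other constraints that would be C(6,3) = 20 routes.
Subtract routes through each blocked cell (inclusion–exclusion for overlaps): − through 2: 10 − through 15: 10 + through 2&15: 4 → 4.
That gives 4 routes.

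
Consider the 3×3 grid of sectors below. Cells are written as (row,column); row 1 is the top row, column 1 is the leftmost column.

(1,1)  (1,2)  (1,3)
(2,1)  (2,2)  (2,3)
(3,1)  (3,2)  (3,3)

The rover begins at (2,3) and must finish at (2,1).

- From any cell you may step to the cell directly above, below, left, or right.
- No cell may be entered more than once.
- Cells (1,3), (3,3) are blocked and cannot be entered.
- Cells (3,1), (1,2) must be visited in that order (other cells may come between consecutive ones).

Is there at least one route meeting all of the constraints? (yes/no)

Even ignoring the required order, no revisit-free route from (2,3) to (2,1) manages to pass through all of (3,1) and (1,2): branching out from (2,3), every path either misses one of them or, having collected them, can no longer reach (2,1) without re-entering a cell.

no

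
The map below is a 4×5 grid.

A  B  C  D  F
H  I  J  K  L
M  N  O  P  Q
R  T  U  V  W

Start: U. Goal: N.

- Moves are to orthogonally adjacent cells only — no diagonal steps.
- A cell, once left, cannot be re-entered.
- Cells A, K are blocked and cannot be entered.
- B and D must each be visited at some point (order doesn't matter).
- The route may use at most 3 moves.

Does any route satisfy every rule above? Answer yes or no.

no

Even ignoring the no-revisit rule, getting from U to N, taking the cheapest ordering U → D → B → N needs at least 4 + 2 + 2 = 8 moves (Manhattan distance per leg), which exceeds the 3-move limit.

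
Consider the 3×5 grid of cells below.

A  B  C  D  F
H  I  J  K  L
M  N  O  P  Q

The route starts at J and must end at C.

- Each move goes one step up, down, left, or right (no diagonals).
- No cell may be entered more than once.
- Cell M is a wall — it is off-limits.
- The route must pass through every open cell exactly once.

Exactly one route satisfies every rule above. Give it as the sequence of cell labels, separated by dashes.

Need to visit all 14 open cells exactly once, starting at J and ending at C.
Cell H has only two open neighbours (A and I), so the path must pass straight through it: one of those is the cell it's entered from and the other is where it exits.
Route from J: right to K, up to D, right to F, 2× down (reaching Q), 3× left (reaching N), up to I, left to H, up to A, 2× right (reaching C) — 13 moves in all.
Check: all 14 open cells covered.

J - K - D - F - L - Q - P - O - N - I - H - A - B - C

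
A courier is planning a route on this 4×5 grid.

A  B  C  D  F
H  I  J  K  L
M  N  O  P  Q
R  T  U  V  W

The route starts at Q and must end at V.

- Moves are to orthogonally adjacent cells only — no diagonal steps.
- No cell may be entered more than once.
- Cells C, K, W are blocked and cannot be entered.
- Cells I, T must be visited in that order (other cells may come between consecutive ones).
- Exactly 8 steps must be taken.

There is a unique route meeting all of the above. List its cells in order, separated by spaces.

The waypoints must appear in the order I, T, with no cell reused.
Route from Q: left 2 to O, up 1 to J, left 1 to I, down 2 to T, right 2 to V — 8 moves in all.
Check: order respected (I at step 4, T at step 6); 8 moves as required.

Q P O J I N T U V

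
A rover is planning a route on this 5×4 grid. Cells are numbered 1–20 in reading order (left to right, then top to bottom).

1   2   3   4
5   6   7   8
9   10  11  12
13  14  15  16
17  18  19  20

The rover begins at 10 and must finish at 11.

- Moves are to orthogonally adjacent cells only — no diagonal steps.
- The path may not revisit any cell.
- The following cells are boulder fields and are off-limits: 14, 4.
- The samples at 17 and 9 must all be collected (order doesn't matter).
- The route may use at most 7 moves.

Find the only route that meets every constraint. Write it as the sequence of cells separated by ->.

Any route must reach 17 and 9 and still end at 11 within 7 moves, so the order of the required stops is forced.
Route from 10: left to 9, 2× down (reaching 17), 2× right (reaching 19), 2× up (reaching 11) — 7 moves in all.
Check: all required cells visited; 7 ≤ 7 moves.

10 -> 9 -> 13 -> 17 -> 18 -> 19 -> 15 -> 11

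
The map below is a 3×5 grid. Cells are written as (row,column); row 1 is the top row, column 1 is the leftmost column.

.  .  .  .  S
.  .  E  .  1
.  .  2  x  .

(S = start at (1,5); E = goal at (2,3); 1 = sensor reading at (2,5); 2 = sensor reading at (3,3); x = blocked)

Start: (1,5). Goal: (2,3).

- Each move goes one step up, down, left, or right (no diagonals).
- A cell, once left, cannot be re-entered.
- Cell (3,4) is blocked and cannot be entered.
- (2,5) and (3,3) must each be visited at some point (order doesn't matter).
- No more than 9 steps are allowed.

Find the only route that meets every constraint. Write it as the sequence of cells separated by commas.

Any route must reach (2,5) and (3,3) and still end at (2,3) within 9 moves, so the order of the required stops is forced.
Route from (1,5): down to (2,5), left to (2,4), up to (1,4), 2× left (reaching (1,2)), 2× down (reaching (3,2)), right to (3,3), up to (2,3) — 9 moves in all.
Check: all required cells visited; 9 ≤ 9 moves.

(1,5), (2,5), (2,4), (1,4), (1,3), (1,2), (2,2), (3,2), (3,3), (2,3)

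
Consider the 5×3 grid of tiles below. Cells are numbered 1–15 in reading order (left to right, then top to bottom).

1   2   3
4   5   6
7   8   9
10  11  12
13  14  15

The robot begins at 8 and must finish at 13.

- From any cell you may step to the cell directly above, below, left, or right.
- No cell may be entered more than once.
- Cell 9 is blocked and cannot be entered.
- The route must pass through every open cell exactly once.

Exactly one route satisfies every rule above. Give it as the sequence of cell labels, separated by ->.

Need to visit all 14 open cells exactly once, starting at 8 and ending at 13.
Route from 8: up to 5, right to 6, up to 3, 2× left (reaching 1), 3× down (reaching 10), 2× right (reaching 12), down to 15, 2× left (reaching 13) — 13 moves in all.
Check: all 14 open cells covered.

8 -> 5 -> 6 -> 3 -> 2 -> 1 -> 4 -> 7 -> 10 -> 11 -> 12 -> 15 -> 14 -> 13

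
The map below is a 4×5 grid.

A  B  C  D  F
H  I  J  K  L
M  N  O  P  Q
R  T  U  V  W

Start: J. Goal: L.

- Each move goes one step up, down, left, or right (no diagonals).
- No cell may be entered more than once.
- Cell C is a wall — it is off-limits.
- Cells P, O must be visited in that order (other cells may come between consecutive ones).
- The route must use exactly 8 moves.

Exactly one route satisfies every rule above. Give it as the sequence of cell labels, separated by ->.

The waypoints must appear in the order P, O, with no cell reused.
Route from J: right 1 to K, down 1 to P, left 1 to O, down 1 to U, right 2 to W, up 2 to L — 8 moves in all.
Check: order respected (P at step 2, O at step 3); 8 moves as required.

J -> K -> P -> O -> U -> V -> W -> Q -> L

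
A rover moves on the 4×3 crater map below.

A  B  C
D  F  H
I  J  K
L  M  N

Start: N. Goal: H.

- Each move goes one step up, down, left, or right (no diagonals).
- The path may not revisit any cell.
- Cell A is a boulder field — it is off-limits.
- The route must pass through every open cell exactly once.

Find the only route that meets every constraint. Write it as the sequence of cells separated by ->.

N -> K -> J -> M -> L -> I -> D -> F -> B -> C -> H

Need to visit all 11 open cells exactly once, starting at N and ending at H.
Route from N: up to K, left to J, down to M, left to L, 2× up (reaching D), right to F, up to B, right to C, down to H — 10 moves in all.
Check: all 11 open cells covered.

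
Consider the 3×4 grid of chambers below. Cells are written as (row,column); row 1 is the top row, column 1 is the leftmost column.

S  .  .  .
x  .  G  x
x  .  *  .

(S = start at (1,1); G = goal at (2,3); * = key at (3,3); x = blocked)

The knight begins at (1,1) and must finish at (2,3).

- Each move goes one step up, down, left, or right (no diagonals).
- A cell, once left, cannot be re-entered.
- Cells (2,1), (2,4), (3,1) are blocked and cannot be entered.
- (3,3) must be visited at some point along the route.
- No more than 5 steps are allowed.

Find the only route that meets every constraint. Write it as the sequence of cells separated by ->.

Any route must reach (3,3) and still end at (2,3) within 5 moves, so the order of the required stops is forced.
Route from (1,1): right 1 to (1,2), down 2 to (3,2), right 1 to (3,3), up 1 to (2,3) — 5 moves in all.
Check: all required cells visited; 5 ≤ 5 moves.

(1,1) -> (1,2) -> (2,2) -> (3,2) -> (3,3) -> (2,3)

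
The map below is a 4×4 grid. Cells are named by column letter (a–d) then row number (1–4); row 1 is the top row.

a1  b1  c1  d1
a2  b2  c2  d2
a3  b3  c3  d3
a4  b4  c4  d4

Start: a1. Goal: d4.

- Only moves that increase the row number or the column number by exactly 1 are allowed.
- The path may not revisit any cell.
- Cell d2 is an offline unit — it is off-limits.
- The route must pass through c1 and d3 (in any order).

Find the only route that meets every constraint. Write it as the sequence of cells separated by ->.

Moves only go right or down, so the column and row indices never decrease.
Route from a1: right 2 to c1, down 2 to c3, right 1 to d3, down 1 to d4 — 6 moves in all.
Check: all required cells visited.

a1 -> b1 -> c1 -> c2 -> c3 -> d3 -> d4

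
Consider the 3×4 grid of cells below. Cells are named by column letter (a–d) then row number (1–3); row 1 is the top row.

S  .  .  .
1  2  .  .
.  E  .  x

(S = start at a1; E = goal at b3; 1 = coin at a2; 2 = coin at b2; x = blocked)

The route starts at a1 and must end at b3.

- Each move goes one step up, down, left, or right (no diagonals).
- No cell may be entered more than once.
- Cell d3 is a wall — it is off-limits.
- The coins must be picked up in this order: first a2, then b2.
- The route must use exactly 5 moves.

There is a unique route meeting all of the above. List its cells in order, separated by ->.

a1 -> a2 -> b2 -> c2 -> c3 -> b3

The waypoints must appear in the order a2, b2, with no cell reused.
Route from a1: down 1 to a2, right 2 to c2, down 1 to c3, left 1 to b3 — 5 moves in all.
Check: order respected (1 at step 1, 2 at step 2); 5 moves as required.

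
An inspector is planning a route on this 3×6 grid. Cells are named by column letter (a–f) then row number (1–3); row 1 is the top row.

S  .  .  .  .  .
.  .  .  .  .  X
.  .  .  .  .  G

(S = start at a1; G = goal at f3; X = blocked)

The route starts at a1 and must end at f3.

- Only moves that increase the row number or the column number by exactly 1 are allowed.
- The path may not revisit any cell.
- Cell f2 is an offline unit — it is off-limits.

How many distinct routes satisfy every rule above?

15

A right/down-only route from a1 to f3 makes exactly 2 down-moves and 5 right-moves in some order.
With no other constraints that would be C(7,2) = 21 routes.
Subtract routes through each blocked cell (inclusion–exclusion for overlaps): − through f2: 6 → 15.
That gives 15 routes.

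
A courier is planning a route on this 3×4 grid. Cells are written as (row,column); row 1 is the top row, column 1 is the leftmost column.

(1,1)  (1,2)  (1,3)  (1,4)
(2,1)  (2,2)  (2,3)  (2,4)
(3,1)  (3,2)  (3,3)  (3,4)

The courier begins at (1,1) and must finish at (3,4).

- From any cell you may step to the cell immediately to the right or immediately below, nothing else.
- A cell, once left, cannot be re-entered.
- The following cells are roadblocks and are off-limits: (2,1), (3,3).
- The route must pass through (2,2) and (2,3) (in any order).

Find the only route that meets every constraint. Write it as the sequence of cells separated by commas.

(1,1), (1,2), (2,2), (2,3), (2,4), (3,4)

Moves only go right or down, so the column and row indices never decrease.
Route from (1,1): right to (1,2), down to (2,2), 2× right (reaching (2,4)), down to (3,4) — 5 moves in all.
Check: all required cells visited.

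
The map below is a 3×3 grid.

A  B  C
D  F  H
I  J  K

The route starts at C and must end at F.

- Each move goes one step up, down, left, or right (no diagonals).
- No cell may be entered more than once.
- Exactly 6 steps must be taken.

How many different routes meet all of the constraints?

Need simple routes of exactly 6 moves from C to F (Manhattan distance 2, so 2 moves are spent on a detour and 2 undoing it).
Enumerating: C H K J I D F | C B A D I J F.
That gives 2 routes.

2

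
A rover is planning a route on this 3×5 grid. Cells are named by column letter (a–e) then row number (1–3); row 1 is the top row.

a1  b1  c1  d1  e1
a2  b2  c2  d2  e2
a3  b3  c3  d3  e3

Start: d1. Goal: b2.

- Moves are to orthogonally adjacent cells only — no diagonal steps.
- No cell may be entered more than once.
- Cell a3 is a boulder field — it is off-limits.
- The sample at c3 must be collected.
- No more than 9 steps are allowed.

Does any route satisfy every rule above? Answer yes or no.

yes

One route that works: d1 → d2 → d3 → c3 → c2 → b2.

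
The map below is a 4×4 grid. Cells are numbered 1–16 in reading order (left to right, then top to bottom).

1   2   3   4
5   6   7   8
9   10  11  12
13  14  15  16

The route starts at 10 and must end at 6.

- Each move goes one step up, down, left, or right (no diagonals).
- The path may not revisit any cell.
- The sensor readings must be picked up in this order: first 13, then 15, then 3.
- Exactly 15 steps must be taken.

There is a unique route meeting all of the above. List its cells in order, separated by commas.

The waypoints must appear in the order 13, 15, 3, with no cell reused.
Route from 10: left to 9, down to 13, 3× right (reaching 16), up to 12, left to 11, up to 7, right to 8, up to 4, 3× left (reaching 1), down to 5, right to 6 — 15 moves in all.
Check: order respected (13 at step 2, 15 at step 4, 3 at step 11); 15 moves as required.

10, 9, 13, 14, 15, 16, 12, 11, 7, 8, 4, 3, 2, 1, 5, 6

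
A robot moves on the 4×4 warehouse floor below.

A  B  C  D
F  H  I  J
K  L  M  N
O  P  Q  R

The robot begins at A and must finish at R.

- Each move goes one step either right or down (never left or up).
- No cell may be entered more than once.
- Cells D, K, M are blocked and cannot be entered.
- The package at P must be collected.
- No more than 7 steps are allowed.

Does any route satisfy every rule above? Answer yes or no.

yes

One route that works: A → F → H → L → P → Q → R.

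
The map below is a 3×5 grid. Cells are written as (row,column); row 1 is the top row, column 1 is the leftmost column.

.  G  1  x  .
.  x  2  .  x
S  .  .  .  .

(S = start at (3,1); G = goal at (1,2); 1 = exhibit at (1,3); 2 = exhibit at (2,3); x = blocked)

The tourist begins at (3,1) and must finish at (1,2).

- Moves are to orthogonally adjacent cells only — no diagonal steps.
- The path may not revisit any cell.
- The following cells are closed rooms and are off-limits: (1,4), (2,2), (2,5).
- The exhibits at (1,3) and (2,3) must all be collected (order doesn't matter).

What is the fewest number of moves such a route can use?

5

Any route passes through (1,3) and (2,3) in some order between (3,1) and (1,2). Summing Manhattan distances along each leg and taking the cheapest ordering ((3,1) → (2,3) → (1,3) → (1,2)) gives a lower bound of 3 + 1 + 1 = 5 moves.
A route of 5 moves achieves this: (3,1) → (3,2) → (3,3) → (2,3) → (1,3) → (1,2).
Since 5 matches the lower bound, it is optimal.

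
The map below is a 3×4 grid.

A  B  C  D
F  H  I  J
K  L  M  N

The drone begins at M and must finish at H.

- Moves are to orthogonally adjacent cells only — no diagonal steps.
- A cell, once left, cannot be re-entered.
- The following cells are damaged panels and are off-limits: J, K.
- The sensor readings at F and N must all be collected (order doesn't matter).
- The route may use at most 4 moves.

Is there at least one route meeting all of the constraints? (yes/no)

no

N must be visited but has only one open neighbour (M), and it is neither the start nor the goal — the route would have to enter and leave through M, re-entering it.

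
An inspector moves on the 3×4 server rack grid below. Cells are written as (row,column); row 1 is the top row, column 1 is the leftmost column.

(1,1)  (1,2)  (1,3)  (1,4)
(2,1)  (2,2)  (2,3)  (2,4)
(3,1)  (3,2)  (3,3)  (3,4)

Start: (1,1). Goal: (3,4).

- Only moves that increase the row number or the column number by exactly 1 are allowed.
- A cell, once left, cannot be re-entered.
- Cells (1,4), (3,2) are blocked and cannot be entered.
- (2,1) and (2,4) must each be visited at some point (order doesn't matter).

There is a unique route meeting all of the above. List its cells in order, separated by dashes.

Moves only go right or down, so the column and row indices never decrease.
Route from (1,1): down to (2,1), 3× right (reaching (2,4)), down to (3,4) — 5 moves in all.
Check: all required cells visited.

(1,1) - (2,1) - (2,2) - (2,3) - (2,4) - (3,4)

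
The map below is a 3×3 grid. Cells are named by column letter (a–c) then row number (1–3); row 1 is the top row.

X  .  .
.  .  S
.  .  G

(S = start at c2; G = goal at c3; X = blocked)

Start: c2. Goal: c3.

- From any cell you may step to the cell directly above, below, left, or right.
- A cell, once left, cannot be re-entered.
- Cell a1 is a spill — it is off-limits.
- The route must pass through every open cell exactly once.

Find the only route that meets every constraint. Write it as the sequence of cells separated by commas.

c2, c1, b1, b2, a2, a3, b3, c3

Need to visit all 8 open cells exactly once, starting at c2 and ending at c3.
Cell b1 has only two open neighbours (b2 and c1), so the path must pass straight through it: one of those is the cell it's entered from and the other is where it exits.
Route from c2: up 1 to c1, left 1 to b1, down 1 to b2, left 1 to a2, down 1 to a3, right 2 to c3 — 7 moves in all.
Check: all 8 open cells covered.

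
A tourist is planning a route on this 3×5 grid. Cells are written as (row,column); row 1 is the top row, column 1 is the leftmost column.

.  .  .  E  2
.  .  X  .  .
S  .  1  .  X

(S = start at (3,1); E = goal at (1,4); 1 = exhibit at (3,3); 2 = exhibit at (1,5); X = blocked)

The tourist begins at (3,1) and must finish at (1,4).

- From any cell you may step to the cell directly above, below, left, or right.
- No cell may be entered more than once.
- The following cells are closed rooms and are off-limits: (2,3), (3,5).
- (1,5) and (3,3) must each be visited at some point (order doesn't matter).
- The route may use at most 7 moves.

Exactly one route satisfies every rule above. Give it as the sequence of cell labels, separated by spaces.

The 7-move cap with required stops at (1,5), (3,3) leaves no slack for detours.
Route from (3,1): 3× right (reaching (3,4)), up to (2,4), right to (2,5), up to (1,5), left to (1,4) — 7 moves in all.
Check: all required cells visited; 7 ≤ 7 moves.

(3,1) (3,2) (3,3) (3,4) (2,4) (2,5) (1,5) (1,4)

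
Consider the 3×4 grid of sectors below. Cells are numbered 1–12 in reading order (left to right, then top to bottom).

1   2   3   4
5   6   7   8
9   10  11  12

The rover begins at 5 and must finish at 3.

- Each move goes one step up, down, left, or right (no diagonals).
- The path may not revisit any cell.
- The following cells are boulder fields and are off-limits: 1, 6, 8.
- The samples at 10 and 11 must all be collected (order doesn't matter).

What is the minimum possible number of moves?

5

Any route passes through 10 and 11 in some order between 5 and 3. Summing Manhattan distances along each leg and taking the cheapest ordering (5 → 10 → 11 → 3) gives a lower bound of 2 + 1 + 2 = 5 moves.
A route of 5 moves achieves this: 5 → 9 → 10 → 11 → 7 → 3.
Since 5 matches the lower bound, it is optimal.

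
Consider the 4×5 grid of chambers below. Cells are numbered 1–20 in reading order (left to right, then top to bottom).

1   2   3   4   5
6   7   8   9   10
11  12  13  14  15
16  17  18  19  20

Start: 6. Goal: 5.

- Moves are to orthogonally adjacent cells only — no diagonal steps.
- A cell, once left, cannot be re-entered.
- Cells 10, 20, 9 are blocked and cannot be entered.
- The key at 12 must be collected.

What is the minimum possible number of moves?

7

Any route passes through 12 somewhere between 6 and 5. Summing Manhattan distances along the two legs (6 → 12 → 5) gives a lower bound of 2 + 5 = 7 moves.
A route of 7 moves achieves this: 6 → 11 → 12 → 7 → 2 → 3 → 4 → 5.
Since 7 matches the lower bound, it is optimal.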